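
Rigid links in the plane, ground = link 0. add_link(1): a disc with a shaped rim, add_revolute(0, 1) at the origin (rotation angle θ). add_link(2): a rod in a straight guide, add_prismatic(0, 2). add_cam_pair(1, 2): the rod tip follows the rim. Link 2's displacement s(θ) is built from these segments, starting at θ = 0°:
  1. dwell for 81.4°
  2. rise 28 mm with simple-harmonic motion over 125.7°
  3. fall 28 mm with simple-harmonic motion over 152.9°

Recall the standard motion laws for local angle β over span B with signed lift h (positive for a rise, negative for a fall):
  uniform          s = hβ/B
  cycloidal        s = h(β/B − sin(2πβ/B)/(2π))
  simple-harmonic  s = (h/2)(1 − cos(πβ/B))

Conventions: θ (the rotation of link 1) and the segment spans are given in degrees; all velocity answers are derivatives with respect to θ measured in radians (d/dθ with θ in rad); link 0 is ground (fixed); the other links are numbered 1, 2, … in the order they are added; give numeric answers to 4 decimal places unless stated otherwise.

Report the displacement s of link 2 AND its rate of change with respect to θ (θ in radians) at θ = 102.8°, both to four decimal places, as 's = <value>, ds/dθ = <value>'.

segment 1 (0° to 81.4°, dwell): s unchanged at 0.0000
θ = 102.8° falls in segment 2 (81.4° to 207.1°, simple-harmonic, h = 28): β = 102.8 − 81.4 = 21.4°, B = 125.7°; Δs = 28/2·(1 − cos(π·0.1702)) = 1.9551; s = 0.0000 + 1.9551 = 1.9551
velocity in seg [81.4°–207.1°] (simple-harmonic), θ in radians: β = 21.4° = 0.3735 rad, B = 125.7° = 2.1939 rad; ds/dθ = (πh/(2B)) sin(πβ/B) = (π·28/(2·2.1939)) sin(π·0.1702) = 10.218493 mm/rad

s = 1.9551, ds/dθ = 10.2185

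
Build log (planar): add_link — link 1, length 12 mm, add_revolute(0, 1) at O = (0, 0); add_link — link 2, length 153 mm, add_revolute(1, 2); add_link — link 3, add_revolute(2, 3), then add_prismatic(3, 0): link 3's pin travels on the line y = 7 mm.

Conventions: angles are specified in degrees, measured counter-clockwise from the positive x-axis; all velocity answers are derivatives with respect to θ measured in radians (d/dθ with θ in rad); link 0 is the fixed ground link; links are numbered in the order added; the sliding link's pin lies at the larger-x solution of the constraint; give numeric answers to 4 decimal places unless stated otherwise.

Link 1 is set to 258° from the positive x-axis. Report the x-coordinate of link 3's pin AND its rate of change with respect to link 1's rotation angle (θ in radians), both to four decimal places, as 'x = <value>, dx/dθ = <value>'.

geometry: r = 12 mm, L = 153 mm, e = 7 mm
crank pin P = (r cos θ, r sin θ) = (-2.494940, -11.737771)
h = r sin θ − e = -11.737771 − 7 = -18.737771
x = r cos θ + √(L² − h²) = -2.494940 + 151.848266 = 149.353326
dx/dθ = −r sin θ − h·r cos θ/√(L² − h²) (θ in radians; h = -18.737771) = 11.429901

x = 149.3533, dx/dθ = 11.4299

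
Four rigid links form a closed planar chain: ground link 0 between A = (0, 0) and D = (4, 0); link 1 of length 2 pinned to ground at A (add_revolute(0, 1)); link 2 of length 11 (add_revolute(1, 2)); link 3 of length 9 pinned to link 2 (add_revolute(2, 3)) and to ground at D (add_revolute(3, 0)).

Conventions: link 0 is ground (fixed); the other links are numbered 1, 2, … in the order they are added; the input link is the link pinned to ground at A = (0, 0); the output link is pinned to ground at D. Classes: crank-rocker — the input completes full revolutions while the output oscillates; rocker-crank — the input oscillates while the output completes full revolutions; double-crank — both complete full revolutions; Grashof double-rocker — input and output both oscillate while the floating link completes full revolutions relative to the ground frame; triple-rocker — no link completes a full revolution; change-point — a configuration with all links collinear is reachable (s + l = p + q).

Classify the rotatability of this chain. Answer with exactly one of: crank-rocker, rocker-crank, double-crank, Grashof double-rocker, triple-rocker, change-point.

lengths: ground=4, input=2, coupler=11, output=9
sorted: s=2 (shortest), l=11 (longest), p+q=13
s + l = 13 vs p + q = 13
s + l = p + q → change-point (collinear configuration reachable)

change-point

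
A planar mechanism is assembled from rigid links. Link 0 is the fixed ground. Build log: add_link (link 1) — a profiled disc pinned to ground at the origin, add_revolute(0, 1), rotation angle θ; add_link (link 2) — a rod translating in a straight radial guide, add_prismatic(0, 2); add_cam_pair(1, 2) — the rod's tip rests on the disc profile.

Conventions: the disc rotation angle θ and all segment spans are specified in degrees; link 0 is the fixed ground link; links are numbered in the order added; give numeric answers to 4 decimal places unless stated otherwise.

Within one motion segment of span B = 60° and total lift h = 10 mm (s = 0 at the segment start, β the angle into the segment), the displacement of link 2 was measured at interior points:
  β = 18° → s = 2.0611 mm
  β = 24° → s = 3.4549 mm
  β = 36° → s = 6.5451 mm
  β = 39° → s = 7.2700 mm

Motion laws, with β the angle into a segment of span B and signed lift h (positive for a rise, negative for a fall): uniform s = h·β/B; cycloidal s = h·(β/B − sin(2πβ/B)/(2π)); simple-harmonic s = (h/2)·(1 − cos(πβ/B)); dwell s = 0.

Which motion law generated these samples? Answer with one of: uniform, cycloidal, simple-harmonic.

candidates at β/B = r: uniform s = h·r (linear in β); cycloidal s = h·(r − sin(2πr)/(2π)); simple-harmonic s = (h/2)(1 − cos(πr))
β=18°: printed 2.0611 | uniform 3.0000, cycloidal 1.4863, simple-harmonic 2.0611
β=24°: printed 3.4549 | uniform 4.0000, cycloidal 3.0645, simple-harmonic 3.4549
β=36°: printed 6.5451 | uniform 6.0000, cycloidal 6.9355, simple-harmonic 6.5451
β=39°: printed 7.2700 | uniform 6.5000, cycloidal 7.7876, simple-harmonic 7.2700
only one law matches every sample → simple-harmonic

simple-harmonic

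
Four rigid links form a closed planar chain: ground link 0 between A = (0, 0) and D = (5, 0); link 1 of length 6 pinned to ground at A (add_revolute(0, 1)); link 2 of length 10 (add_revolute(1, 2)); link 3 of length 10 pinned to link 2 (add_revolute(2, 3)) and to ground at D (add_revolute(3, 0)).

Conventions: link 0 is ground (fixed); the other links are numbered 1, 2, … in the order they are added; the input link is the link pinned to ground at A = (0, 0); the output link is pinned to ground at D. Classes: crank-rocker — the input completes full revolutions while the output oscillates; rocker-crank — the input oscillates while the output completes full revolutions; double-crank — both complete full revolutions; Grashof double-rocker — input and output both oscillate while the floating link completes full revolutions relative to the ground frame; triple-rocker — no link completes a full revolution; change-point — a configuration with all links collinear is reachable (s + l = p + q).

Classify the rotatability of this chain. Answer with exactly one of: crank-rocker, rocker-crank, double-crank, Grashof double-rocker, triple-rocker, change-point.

lengths: ground=5, input=6, coupler=10, output=10
sorted: s=5 (shortest), l=10 (longest), p+q=16
s + l = 15 vs p + q = 16
s + l < p + q (Grashof) with shortest = ground link → double-crank

double-crank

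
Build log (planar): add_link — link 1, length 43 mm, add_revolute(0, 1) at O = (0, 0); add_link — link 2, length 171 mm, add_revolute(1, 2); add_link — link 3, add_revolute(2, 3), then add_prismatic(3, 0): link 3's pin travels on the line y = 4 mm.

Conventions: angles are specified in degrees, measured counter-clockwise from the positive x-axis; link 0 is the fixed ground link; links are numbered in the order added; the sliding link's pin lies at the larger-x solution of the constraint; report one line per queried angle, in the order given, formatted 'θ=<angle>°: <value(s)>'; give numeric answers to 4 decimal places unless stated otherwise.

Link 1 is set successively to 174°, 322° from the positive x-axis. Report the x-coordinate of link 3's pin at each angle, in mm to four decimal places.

geometry: r = 43 mm, L = 171 mm, e = 4 mm
θ=174°: crank pin P = (r cos θ, r sin θ) = (-42.764442, 4.494724)
θ=174°: h = r sin θ − e = 4.494724 − 4 = 0.494724
θ=174°: x = r cos θ + √(L² − h²) = -42.764442 + 170.999284 = 128.234843
θ=322°: crank pin P = (r cos θ, r sin θ) = (33.884462, -26.473443)
θ=322°: h = r sin θ − e = -26.473443 − 4 = -30.473443
θ=322°: x = r cos θ + √(L² − h²) = 33.884462 + 168.262798 = 202.147261

θ=174°: 128.2348
θ=322°: 202.1473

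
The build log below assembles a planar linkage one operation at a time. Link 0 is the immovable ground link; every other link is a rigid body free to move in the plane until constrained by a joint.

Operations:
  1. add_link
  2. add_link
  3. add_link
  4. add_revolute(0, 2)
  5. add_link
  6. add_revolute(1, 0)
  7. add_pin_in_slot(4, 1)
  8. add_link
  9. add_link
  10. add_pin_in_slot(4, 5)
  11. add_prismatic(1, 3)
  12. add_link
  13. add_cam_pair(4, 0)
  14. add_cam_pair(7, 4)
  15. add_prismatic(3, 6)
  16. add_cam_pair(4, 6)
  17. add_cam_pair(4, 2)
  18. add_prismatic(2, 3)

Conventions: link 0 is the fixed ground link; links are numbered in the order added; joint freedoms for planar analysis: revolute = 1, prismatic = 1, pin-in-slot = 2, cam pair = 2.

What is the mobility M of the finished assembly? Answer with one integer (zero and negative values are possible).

(L,J1,J2)=(1,0,0); link0 fixed
link1: (2,0,0)
link2: (3,0,0)
link3: (4,0,0)
R 0-2 [J1]: (4,1,0)
link4: (5,1,0)
R 1-0 [J1]: (5,2,0)
PS 4-1 [J2]: (5,2,1)
link5: (6,2,1)
link6: (7,2,1)
PS 4-5 [J2]: (7,2,2)
P 1-3 [J1]: (7,3,2)
link7: (8,3,2)
C 4-0 [J2]: (8,3,3)
C 7-4 [J2]: (8,3,4)
P 3-6 [J1]: (8,4,4)
C 4-6 [J2]: (8,4,5)
C 4-2 [J2]: (8,4,6)
P 2-3 [J1]: (8,5,6)
Grübler: 3·7 − 2·5 − 6 = 5

M = 5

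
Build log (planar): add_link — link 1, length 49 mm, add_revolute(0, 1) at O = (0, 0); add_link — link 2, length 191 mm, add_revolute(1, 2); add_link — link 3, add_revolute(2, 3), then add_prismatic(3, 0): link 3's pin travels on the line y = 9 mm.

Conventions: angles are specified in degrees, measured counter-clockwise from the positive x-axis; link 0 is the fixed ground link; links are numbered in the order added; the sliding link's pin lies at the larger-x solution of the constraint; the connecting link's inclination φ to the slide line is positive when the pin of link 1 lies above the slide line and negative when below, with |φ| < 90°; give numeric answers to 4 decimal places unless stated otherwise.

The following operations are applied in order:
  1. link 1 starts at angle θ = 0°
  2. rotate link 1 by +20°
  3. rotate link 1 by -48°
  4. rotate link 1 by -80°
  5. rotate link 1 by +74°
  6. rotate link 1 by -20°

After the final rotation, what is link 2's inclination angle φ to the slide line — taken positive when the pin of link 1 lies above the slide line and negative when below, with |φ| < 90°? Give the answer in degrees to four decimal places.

geometry: r = 49 mm, L = 191 mm, e = 9 mm; θ starts at 0°
rotate link 1 by +20°: θ ← 0° +20° = 20°
rotate link 1 by -48°: θ ← 20° -48° = -28°
rotate link 1 by -80°: θ ← -28° -80° = -108°
rotate link 1 by +74°: θ ← -108° +74° = -34°
rotate link 1 by -20°: θ ← -34° -20° = -54°
h = r sin θ − e = -39.641833 − 9 = -48.641833
sin φ = h / L = -48.641833 / 191 = -0.25466928
φ = arcsin(-0.25466928) = -14.753989°

-14.7540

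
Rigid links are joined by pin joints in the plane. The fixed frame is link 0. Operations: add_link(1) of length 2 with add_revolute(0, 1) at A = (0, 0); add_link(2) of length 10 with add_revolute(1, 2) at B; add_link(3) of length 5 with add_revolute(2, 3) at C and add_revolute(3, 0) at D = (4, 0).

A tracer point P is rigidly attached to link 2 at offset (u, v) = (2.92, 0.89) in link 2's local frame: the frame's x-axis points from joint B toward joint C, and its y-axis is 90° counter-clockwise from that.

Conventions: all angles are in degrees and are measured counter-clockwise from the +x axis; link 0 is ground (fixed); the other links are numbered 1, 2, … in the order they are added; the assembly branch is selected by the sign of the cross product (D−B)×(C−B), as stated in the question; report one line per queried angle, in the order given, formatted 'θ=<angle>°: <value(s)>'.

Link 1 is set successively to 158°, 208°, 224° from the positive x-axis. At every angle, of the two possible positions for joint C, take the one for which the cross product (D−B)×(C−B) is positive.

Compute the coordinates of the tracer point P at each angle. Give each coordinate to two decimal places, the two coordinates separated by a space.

A=(0,0), D=(4.00,0)
θ=158°: B = A + 2.00·(cos158°, sin158°) = (-1.8544, 0.7492)
θ=158°: |BD| = 5.9021
θ=158°: circle(B,10.00) ∩ circle(D,5.00): a=9.3047, h=3.6636
θ=158°:   candidates: C₊=(7.8401,3.2021) cross=21.623; C₋=(6.9100,-4.0659) cross=-21.623
θ=158°:   branch + wants cross > 0 → take C=(7.8401,3.2021) (cross=21.623)
θ=158°: ex = (C−B)/|BC| = (0.9695,0.2453); ey = (-0.2453,0.9695)
θ=158°: P = B + 2.92·ex + 0.89·ey = (0.7581,2.3283)
θ=208°: B = A + 2.00·(cos208°, sin208°) = (-1.7659, -0.9389)
θ=208°: |BD| = 5.8418
θ=208°: circle(B,10.00) ∩ circle(D,5.00): a=9.3401, h=3.5724
θ=208°:   candidates: C₊=(6.8786,4.0882) cross=20.869; C₋=(8.0270,-2.9637) cross=-20.869
θ=208°:   branch + wants cross > 0 → take C=(6.8786,4.0882) (cross=20.869)
θ=208°: ex = (C−B)/|BC| = (0.8645,0.5027); ey = (-0.5027,0.8645)
θ=208°: P = B + 2.92·ex + 0.89·ey = (0.3109,1.2984)
θ=224°: B = A + 2.00·(cos224°, sin224°) = (-1.4387, -1.3893)
θ=224°: |BD| = 5.6133
θ=224°: circle(B,10.00) ∩ circle(D,5.00): a=9.4872, h=3.1612
θ=224°:   candidates: C₊=(6.9709,4.0216) cross=17.745; C₋=(8.5357,-2.1040) cross=-17.745
θ=224°:   branch + wants cross > 0 → take C=(6.9709,4.0216) (cross=17.745)
θ=224°: ex = (C−B)/|BC| = (0.8410,0.5411); ey = (-0.5411,0.8410)
θ=224°: P = B + 2.92·ex + 0.89·ey = (0.5354,0.9391)

θ=158°: 0.76 2.33
θ=208°: 0.31 1.30
θ=224°: 0.54 0.94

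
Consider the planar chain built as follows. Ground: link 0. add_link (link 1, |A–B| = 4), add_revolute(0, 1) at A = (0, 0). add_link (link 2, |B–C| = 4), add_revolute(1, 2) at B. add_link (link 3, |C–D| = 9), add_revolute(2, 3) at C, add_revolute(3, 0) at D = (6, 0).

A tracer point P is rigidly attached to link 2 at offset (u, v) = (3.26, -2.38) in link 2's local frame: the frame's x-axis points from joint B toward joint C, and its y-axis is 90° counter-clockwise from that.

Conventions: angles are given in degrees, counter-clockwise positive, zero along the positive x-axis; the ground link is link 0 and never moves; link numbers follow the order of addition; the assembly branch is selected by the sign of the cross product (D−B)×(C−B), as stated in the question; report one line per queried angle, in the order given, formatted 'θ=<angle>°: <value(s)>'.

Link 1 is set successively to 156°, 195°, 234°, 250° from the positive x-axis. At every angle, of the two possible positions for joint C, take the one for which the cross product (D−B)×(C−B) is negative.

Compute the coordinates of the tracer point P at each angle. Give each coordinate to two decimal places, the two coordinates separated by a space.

A=(0,0), D=(6.00,0)
θ=156°: B = A + 4.00·(cos156°, sin156°) = (-3.6542, 1.6269)
θ=156°: |BD| = 9.7903
θ=156°: circle(B,4.00) ∩ circle(D,9.00): a=1.5755, h=3.6766
θ=156°:   candidates: C₊=(-1.4896,4.9906) cross=35.995; C₋=(-2.7115,-2.2604) cross=-35.995
θ=156°:   branch - wants cross < 0 → take C=(-2.7115,-2.2604) (cross=-35.995)
θ=156°: ex = (C−B)/|BC| = (0.2357,-0.9718); ey = (0.9718,0.2357)
θ=156°: P = B + 3.26·ex + -2.38·ey = (-5.1989,-2.1021)
θ=195°: B = A + 4.00·(cos195°, sin195°) = (-3.8637, -1.0353)
θ=195°: |BD| = 9.9179
θ=195°: circle(B,4.00) ∩ circle(D,9.00): a=1.6820, h=3.6292
θ=195°:   candidates: C₊=(-2.5697,2.7496) cross=35.994; C₋=(-1.8120,-4.4690) cross=-35.994
θ=195°:   branch - wants cross < 0 → take C=(-1.8120,-4.4690) (cross=-35.994)
θ=195°: ex = (C−B)/|BC| = (0.5129,-0.8584); ey = (0.8584,0.5129)
θ=195°: P = B + 3.26·ex + -2.38·ey = (-4.2347,-5.0545)
θ=234°: B = A + 4.00·(cos234°, sin234°) = (-2.3511, -3.2361)
θ=234°: |BD| = 8.9562
θ=234°: circle(B,4.00) ∩ circle(D,9.00): a=0.8493, h=3.9088
θ=234°:   candidates: C₊=(-2.9715,0.7155) cross=35.008; C₋=(-0.1469,-6.5739) cross=-35.008
θ=234°:   branch - wants cross < 0 → take C=(-0.1469,-6.5739) (cross=-35.008)
θ=234°: ex = (C−B)/|BC| = (0.5511,-0.8345); ey = (0.8345,0.5511)
θ=234°: P = B + 3.26·ex + -2.38·ey = (-2.5407,-7.2680)
θ=250°: B = A + 4.00·(cos250°, sin250°) = (-1.3681, -3.7588)
θ=250°: |BD| = 8.2715
θ=250°: circle(B,4.00) ∩ circle(D,9.00): a=0.2066, h=3.9947
θ=250°:   candidates: C₊=(-2.9994,-0.1065) cross=33.042; C₋=(0.6312,-7.2233) cross=-33.042
θ=250°:   branch - wants cross < 0 → take C=(0.6312,-7.2233) (cross=-33.042)
θ=250°: ex = (C−B)/|BC| = (0.4998,-0.8661); ey = (0.8661,0.4998)
θ=250°: P = B + 3.26·ex + -2.38·ey = (-1.8001,-7.7719)

θ=156°: -5.20 -2.10
θ=195°: -4.23 -5.05
θ=234°: -2.54 -7.27
θ=250°: -1.80 -7.77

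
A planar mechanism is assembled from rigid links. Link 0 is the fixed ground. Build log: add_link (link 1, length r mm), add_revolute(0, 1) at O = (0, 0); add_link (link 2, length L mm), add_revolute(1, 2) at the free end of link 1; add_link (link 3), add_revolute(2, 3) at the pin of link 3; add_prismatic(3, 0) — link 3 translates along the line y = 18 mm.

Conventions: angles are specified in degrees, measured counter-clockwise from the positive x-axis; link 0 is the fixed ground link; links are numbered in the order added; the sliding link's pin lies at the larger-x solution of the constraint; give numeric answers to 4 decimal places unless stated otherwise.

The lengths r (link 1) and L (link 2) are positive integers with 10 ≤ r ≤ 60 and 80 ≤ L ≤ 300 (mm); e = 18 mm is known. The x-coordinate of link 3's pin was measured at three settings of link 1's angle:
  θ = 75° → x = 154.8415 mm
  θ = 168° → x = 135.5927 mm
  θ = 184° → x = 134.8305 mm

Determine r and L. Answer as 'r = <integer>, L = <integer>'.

constraint per measurement: (x − r cos θ)² + (r sin θ − e)² = L²
subtracting the θ₁ and θ₂ equations cancels the r² and L² terms:
r = (x₁² − x₂²) / (2[(x₁cos θ₁ + e sin θ₁) − (x₂cos θ₂ + e sin θ₂)]) = 15.0000 → r = 15
L² = (x₁ − r cos θ₁)² + (r sin θ₁ − e)² = 22801.0123 → L = 151.0000 → L = 151
check at θ₃=184°: x = 134.8305 (printed 134.8305) ✓

r = 15, L = 151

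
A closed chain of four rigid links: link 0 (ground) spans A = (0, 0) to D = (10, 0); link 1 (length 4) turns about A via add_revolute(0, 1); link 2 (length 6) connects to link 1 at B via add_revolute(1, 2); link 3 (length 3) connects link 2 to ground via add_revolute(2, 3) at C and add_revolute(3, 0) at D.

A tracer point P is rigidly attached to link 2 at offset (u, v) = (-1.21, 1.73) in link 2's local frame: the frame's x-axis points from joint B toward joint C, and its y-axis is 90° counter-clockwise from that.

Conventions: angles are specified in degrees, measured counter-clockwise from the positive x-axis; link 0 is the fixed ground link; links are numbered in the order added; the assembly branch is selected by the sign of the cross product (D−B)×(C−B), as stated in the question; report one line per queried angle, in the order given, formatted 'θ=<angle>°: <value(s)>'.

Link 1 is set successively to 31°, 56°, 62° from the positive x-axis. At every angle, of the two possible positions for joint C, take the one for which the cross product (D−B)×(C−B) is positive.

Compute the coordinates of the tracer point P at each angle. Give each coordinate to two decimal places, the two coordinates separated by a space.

A=(0,0), D=(10.00,0)
θ=31°: B = A + 4.00·(cos31°, sin31°) = (3.4287, 2.0602)
θ=31°: |BD| = 6.8867
θ=31°: circle(B,6.00) ∩ circle(D,3.00): a=5.4036, h=2.6078
θ=31°:   candidates: C₊=(9.3650,2.9320) cross=17.959; C₋=(7.8047,-2.0447) cross=-17.959
θ=31°:   branch + wants cross > 0 → take C=(9.3650,2.9320) (cross=17.959)
θ=31°: ex = (C−B)/|BC| = (0.9894,0.1453); ey = (-0.1453,0.9894)
θ=31°: P = B + -1.21·ex + 1.73·ey = (1.9801,3.5960)
θ=56°: B = A + 4.00·(cos56°, sin56°) = (2.2368, 3.3162)
θ=56°: |BD| = 8.4418
θ=56°: circle(B,6.00) ∩ circle(D,3.00): a=5.8201, h=1.4582
θ=56°:   candidates: C₊=(8.1618,2.3709) cross=12.310; C₋=(7.0162,-0.3111) cross=-12.310
θ=56°:   branch + wants cross > 0 → take C=(8.1618,2.3709) (cross=12.310)
θ=56°: ex = (C−B)/|BC| = (0.9875,-0.1575); ey = (0.1575,0.9875)
θ=56°: P = B + -1.21·ex + 1.73·ey = (1.3144,5.2152)
θ=62°: B = A + 4.00·(cos62°, sin62°) = (1.8779, 3.5318)
θ=62°: |BD| = 8.8568
θ=62°: circle(B,6.00) ∩ circle(D,3.00): a=5.9526, h=0.7524
θ=62°:   candidates: C₊=(7.6368,1.8480) cross=6.664; C₋=(7.0367,0.4681) cross=-6.664
θ=62°:   branch + wants cross > 0 → take C=(7.6368,1.8480) (cross=6.664)
θ=62°: ex = (C−B)/|BC| = (0.9598,-0.2806); ey = (0.2806,0.9598)
θ=62°: P = B + -1.21·ex + 1.73·ey = (1.2020,5.5318)

θ=31°: 1.98 3.60
θ=56°: 1.31 5.22
θ=62°: 1.20 5.53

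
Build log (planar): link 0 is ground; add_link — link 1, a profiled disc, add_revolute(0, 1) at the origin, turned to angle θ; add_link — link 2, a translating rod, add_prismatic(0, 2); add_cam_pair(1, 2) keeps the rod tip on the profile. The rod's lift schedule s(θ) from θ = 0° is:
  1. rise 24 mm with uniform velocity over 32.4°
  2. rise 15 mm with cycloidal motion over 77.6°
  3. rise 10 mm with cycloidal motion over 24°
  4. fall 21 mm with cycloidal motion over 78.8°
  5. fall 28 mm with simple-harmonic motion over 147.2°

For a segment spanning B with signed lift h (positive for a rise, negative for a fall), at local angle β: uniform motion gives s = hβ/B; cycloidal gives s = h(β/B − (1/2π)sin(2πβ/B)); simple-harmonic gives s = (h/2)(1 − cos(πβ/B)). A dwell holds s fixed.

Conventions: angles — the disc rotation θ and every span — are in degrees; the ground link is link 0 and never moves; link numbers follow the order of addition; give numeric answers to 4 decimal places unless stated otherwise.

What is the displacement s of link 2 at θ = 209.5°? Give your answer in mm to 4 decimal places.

seg 1 [0°–32.4°] uniform, h=24: full span → s += 24 → s = 24.0000
seg 2 [32.4°–110°] cycloidal, h=15: full span → s += 15 → s = 39.0000
seg 3 [110°–134°] cycloidal, h=10: full span → s += 10 → s = 49.0000
seg 4 [134°–212.8°] cycloidal, h=-21: θ=209.5° here. β=75.5, B=78.8. -21·(0.9581 − sin(2π·0.9581)/(2π)) = -20.9899 → s = 28.0101

28.0101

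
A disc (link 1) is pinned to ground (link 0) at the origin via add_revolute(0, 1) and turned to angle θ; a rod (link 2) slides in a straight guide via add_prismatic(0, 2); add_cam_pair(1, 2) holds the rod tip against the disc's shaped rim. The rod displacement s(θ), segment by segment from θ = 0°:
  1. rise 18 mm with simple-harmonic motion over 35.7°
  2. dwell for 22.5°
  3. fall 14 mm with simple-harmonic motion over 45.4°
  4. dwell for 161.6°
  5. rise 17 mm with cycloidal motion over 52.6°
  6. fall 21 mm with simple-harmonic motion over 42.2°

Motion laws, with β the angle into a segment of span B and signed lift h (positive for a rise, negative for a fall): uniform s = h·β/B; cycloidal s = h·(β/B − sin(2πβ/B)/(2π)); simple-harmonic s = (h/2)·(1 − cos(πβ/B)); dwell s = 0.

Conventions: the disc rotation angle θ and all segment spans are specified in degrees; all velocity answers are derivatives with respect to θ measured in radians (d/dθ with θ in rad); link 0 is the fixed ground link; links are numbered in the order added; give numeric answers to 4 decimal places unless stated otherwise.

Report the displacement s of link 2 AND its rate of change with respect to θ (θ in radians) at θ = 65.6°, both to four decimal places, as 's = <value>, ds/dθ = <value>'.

segment 1 (0° to 35.7°, simple-harmonic, h = 18) is passed completely: s = 0.0000 + (18) = 18.0000
segment 2 (35.7° to 58.2°, dwell): s unchanged at 18.0000
θ = 65.6° falls in segment 3 (58.2° to 103.6°, simple-harmonic, h = -14): β = 65.6 − 58.2 = 7.4°, B = 45.4°; Δs = -14/2·(1 − cos(π·0.1630)) = -0.8979; s = 18.0000 − 0.8979 = 17.1021
velocity in seg [58.2°–103.6°] (simple-harmonic), θ in radians: β = 7.4° = 0.1292 rad, B = 45.4° = 0.7924 rad; ds/dθ = (πh/(2B)) sin(πβ/B) = (π·(-14)/(2·0.7924)) sin(π·0.1630) = -13.598539 mm/rad

s = 17.1021, ds/dθ = -13.5985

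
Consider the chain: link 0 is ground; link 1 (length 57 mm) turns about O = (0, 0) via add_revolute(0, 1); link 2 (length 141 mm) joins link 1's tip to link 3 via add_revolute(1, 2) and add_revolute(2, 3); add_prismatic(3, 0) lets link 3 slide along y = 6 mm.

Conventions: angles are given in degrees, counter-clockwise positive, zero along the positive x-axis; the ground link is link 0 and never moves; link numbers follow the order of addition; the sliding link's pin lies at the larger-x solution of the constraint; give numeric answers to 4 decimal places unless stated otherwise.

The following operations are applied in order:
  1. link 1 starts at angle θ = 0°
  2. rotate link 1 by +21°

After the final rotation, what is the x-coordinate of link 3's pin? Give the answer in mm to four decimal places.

geometry: r = 57 mm, L = 141 mm, e = 6 mm; θ starts at 0°
rotate link 1 by +21°: θ ← 0° +21° = 21°
crank pin P = (r cos θ, r sin θ) = (53.214084, 20.426973)
h = r sin θ − e = 20.426973 − 6 = 14.426973
x = r cos θ + √(L² − h²) = 53.214084 + 140.259982 = 193.474066

193.4741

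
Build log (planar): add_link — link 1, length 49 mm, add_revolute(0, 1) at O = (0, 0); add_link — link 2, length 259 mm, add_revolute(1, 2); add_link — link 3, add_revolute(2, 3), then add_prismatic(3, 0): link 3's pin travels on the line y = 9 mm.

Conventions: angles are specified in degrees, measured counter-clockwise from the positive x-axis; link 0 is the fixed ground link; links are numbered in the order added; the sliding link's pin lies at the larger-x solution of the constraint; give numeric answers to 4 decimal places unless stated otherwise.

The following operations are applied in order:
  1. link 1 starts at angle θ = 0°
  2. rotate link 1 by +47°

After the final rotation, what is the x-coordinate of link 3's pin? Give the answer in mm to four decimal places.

geometry: r = 49 mm, L = 259 mm, e = 9 mm; θ starts at 0°
rotate link 1 by +47°: θ ← 0° +47° = 47°
crank pin P = (r cos θ, r sin θ) = (33.417920, 35.836331)
h = r sin θ − e = 35.836331 − 9 = 26.836331
x = r cos θ + √(L² − h²) = 33.417920 + 257.605923 = 291.023842

291.0238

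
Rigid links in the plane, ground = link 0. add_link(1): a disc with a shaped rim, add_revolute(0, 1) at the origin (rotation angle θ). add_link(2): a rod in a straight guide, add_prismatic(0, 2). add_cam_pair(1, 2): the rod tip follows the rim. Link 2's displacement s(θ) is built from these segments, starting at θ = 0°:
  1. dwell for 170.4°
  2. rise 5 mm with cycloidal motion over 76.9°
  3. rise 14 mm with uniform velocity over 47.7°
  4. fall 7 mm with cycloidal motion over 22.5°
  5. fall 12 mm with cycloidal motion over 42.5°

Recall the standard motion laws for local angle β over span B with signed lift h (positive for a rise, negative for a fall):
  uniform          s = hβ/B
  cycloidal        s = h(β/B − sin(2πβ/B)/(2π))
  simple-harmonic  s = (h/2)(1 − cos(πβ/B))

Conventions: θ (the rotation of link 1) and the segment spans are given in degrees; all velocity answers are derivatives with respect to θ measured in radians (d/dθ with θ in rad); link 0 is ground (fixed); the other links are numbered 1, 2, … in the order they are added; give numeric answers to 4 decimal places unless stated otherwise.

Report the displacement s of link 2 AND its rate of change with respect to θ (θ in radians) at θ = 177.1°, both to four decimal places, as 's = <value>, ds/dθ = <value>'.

segment 1 (0° to 170.4°, dwell): s unchanged at 0.0000
θ = 177.1° falls in segment 2 (170.4° to 247.3°, cycloidal, h = 5): β = 177.1 − 170.4 = 6.7°, B = 76.9°; Δs = 5·(0.0871 − sin(2π·0.0871)/(2π)) = 0.0214; s = 0.0000 + 0.0214 = 0.0214
velocity in seg [170.4°–247.3°] (cycloidal), θ in radians: β = 6.7° = 0.1169 rad, B = 76.9° = 1.3422 rad; ds/dθ = (h/B)(1 − cos(2πβ/B)) = (5/1.3422)(1 − cos(2π·0.0871)) = 0.544402 mm/rad

s = 0.0214, ds/dθ = 0.5444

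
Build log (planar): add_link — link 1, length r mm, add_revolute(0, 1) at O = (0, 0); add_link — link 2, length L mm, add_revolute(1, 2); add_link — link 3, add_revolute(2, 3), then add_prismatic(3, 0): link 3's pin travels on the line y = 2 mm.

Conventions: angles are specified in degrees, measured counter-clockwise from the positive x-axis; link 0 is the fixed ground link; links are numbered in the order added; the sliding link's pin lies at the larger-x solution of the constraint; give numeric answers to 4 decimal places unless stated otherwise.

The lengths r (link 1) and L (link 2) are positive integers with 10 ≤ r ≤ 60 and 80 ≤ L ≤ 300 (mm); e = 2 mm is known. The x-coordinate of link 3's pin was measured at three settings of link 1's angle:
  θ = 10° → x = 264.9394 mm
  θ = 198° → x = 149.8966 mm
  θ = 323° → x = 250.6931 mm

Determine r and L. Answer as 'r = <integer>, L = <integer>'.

constraint per measurement: (x − r cos θ)² + (r sin θ − e)² = L²
subtracting the θ₁ and θ₂ equations cancels the r² and L² terms:
r = (x₁² − x₂²) / (2[(x₁cos θ₁ + e sin θ₁) − (x₂cos θ₂ + e sin θ₂)]) = 59.0000 → r = 59
L² = (x₁ − r cos θ₁)² + (r sin θ₁ − e)² = 42849.0084 → L = 207.0000 → L = 207
check at θ₃=323°: x = 250.6931 (printed 250.6931) ✓

r = 59, L = 207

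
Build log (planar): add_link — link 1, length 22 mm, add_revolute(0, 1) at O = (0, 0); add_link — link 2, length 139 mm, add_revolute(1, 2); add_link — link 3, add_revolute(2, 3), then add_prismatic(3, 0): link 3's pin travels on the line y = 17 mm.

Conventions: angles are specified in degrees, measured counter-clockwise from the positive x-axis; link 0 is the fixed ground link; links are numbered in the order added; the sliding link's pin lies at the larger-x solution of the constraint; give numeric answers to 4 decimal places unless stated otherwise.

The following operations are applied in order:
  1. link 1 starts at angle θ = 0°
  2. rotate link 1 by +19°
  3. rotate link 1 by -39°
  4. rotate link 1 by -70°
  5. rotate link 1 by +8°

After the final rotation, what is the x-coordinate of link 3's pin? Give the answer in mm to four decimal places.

geometry: r = 22 mm, L = 139 mm, e = 17 mm; θ starts at 0°
rotate link 1 by +19°: θ ← 0° +19° = 19°
rotate link 1 by -39°: θ ← 19° -39° = -20°
rotate link 1 by -70°: θ ← -20° -70° = -90°
rotate link 1 by +8°: θ ← -90° +8° = -82°
crank pin P = (r cos θ, r sin θ) = (3.061808, -21.785898)
h = r sin θ − e = -21.785898 − 17 = -38.785898
x = r cos θ + √(L² − h²) = 3.061808 + 133.479040 = 136.540848

136.5408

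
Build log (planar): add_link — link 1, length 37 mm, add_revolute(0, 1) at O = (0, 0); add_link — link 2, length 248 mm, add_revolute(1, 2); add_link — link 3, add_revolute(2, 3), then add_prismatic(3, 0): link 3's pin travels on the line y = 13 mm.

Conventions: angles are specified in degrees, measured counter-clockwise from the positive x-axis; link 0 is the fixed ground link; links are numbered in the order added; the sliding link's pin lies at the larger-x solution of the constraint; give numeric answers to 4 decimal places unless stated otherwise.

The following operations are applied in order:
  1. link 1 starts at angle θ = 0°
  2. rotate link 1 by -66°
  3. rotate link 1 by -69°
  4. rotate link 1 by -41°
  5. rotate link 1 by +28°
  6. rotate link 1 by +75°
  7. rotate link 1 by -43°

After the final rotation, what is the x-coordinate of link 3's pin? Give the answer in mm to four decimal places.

geometry: r = 37 mm, L = 248 mm, e = 13 mm; θ starts at 0°
rotate link 1 by -66°: θ ← 0° -66° = -66°
rotate link 1 by -69°: θ ← -66° -69° = -135°
rotate link 1 by -41°: θ ← -135° -41° = -176°
rotate link 1 by +28°: θ ← -176° +28° = -148°
rotate link 1 by +75°: θ ← -148° +75° = -73°
rotate link 1 by -43°: θ ← -73° -43° = -116°
crank pin P = (r cos θ, r sin θ) = (-16.219732, -33.255380)
h = r sin θ − e = -33.255380 − 13 = -46.255380
x = r cos θ + √(L² − h²) = -16.219732 + 243.648189 = 227.428456

227.4285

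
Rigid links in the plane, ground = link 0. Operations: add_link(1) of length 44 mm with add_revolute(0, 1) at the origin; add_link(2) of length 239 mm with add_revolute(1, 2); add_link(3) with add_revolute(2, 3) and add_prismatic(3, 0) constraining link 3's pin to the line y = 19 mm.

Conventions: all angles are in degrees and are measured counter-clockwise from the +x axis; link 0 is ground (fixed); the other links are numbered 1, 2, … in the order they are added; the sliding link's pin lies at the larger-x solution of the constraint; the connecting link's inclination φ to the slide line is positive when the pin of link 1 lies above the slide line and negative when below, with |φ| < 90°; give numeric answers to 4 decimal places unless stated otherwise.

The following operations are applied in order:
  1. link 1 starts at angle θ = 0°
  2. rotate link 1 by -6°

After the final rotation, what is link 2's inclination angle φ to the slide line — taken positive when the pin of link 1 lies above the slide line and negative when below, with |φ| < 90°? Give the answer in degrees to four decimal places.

geometry: r = 44 mm, L = 239 mm, e = 19 mm; θ starts at 0°
rotate link 1 by -6°: θ ← 0° -6° = -6°
h = r sin θ − e = -4.599252 − 19 = -23.599252
sin φ = h / L = -23.599252 / 239 = -0.09874164
φ = arcsin(-0.09874164) = -5.666713°

-5.6667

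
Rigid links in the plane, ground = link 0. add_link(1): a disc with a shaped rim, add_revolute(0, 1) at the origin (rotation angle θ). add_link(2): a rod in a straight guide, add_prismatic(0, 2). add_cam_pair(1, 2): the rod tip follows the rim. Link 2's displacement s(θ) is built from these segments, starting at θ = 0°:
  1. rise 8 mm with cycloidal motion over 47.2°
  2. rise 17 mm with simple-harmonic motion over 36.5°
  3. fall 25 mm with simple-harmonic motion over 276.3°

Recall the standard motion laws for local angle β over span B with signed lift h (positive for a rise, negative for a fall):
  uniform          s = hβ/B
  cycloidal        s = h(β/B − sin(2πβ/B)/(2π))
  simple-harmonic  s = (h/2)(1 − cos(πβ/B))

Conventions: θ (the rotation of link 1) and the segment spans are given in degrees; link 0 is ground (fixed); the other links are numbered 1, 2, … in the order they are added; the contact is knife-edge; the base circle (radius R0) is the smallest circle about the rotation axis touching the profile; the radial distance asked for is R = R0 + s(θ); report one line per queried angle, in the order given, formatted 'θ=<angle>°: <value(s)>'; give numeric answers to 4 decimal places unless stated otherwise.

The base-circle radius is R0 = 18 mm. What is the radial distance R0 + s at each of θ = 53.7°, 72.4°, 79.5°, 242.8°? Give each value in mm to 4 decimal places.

segment 1 (0° to 47.2°, cycloidal, h = 8) is passed completely: s = 0.0000 + (8) = 8.0000
θ = 53.7° falls in segment 2 (47.2° to 83.7°, simple-harmonic, h = 17): β = 53.7 − 47.2 = 6.5°, B = 36.5°; Δs = 17/2·(1 − cos(π·0.1781)) = 1.2959; s = 8.0000 + 1.2959 = 9.2959
θ = 72.4° falls in segment 2 (47.2° to 83.7°, simple-harmonic, h = 17): β = 72.4 − 47.2 = 25.2°, B = 36.5°; Δs = 17/2·(1 − cos(π·0.6904)) = 13.2868; s = 8.0000 + 13.2868 = 21.2868
θ = 79.5° falls in segment 2 (47.2° to 83.7°, simple-harmonic, h = 17): β = 79.5 − 47.2 = 32.3°, B = 36.5°; Δs = 17/2·(1 − cos(π·0.8849)) = 16.4506; s = 8.0000 + 16.4506 = 24.4506
segment 2 (47.2° to 83.7°, simple-harmonic, h = 17) is passed completely: s = 8.0000 + (17) = 25.0000
θ = 242.8° falls in segment 3 (83.7° to 360°, simple-harmonic, h = -25): β = 242.8 − 83.7 = 159.1°, B = 276.3°; Δs = -25/2·(1 − cos(π·0.5758)) = -15.4495; s = 25.0000 − 15.4495 = 9.5505
θ=53.7°: R = R0 + s = 18 + 9.2959 = 27.2959
θ=72.4°: R = R0 + s = 18 + 21.2868 = 39.2868
θ=79.5°: R = R0 + s = 18 + 24.4506 = 42.4506
θ=242.8°: R = R0 + s = 18 + 9.5505 = 27.5505

θ=53.7°: 27.2959
θ=72.4°: 39.2868
θ=79.5°: 42.4506
θ=242.8°: 27.5505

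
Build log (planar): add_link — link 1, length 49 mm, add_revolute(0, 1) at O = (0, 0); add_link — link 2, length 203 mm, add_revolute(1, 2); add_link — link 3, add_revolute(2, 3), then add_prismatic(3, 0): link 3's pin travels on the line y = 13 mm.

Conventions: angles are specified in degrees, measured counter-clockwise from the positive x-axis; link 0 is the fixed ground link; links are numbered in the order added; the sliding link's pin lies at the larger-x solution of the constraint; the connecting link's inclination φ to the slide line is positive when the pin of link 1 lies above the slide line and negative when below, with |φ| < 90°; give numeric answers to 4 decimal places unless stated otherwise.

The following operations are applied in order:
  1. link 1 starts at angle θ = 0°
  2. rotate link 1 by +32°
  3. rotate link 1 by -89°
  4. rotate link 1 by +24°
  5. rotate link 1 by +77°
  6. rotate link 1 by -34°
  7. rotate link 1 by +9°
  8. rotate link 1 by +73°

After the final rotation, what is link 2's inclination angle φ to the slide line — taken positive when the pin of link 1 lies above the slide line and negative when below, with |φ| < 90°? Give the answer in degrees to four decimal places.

geometry: r = 49 mm, L = 203 mm, e = 13 mm; θ starts at 0°
rotate link 1 by +32°: θ ← 0° +32° = 32°
rotate link 1 by -89°: θ ← 32° -89° = -57°
rotate link 1 by +24°: θ ← -57° +24° = -33°
rotate link 1 by +77°: θ ← -33° +77° = 44°
rotate link 1 by -34°: θ ← 44° -34° = 10°
rotate link 1 by +9°: θ ← 10° +9° = 19°
rotate link 1 by +73°: θ ← 19° +73° = 92°
h = r sin θ − e = 48.970151 − 13 = 35.970151
sin φ = h / L = 35.970151 / 203 = 0.17719286
φ = arcsin(0.17719286) = 10.206294°

10.2063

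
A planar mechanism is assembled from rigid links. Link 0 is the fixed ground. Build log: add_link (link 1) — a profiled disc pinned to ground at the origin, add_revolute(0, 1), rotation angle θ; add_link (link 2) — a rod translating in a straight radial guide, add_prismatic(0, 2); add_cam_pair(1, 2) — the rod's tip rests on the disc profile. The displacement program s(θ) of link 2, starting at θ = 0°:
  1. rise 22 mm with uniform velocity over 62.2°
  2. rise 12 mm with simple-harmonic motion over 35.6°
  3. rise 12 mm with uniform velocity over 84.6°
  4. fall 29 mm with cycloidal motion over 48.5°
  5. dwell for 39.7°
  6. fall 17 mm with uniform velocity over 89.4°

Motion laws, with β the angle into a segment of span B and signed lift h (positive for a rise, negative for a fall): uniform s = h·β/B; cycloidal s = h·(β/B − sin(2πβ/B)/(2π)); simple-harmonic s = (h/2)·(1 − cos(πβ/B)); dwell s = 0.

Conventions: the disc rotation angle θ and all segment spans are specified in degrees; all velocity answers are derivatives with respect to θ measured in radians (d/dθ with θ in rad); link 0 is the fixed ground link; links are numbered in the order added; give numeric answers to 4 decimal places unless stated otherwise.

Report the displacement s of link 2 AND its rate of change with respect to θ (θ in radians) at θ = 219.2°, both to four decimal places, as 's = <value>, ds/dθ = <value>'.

seg 1 [0°–62.2°] uniform, h=22: full span → s += 22 → s = 22.0000
seg 2 [62.2°–97.8°] simple-harmonic, h=12: full span → s += 12 → s = 34.0000
seg 3 [97.8°–182.4°] uniform, h=12: full span → s += 12 → s = 46.0000
seg 4 [182.4°–230.9°] cycloidal, h=-29: θ=219.2° here. β=36.8, B=48.5. -29·(0.7588 − sin(2π·0.7588)/(2π)) = -26.6126 → s = 19.3874
velocity in seg [182.4°–230.9°] (cycloidal), θ in radians: β = 36.8° = 0.6423 rad, B = 48.5° = 0.8465 rad; ds/dθ = (h/B)(1 − cos(2πβ/B)) = ((-29)/0.8465)(1 − cos(2π·0.7588)) = -32.374006 mm/rad

s = 19.3874, ds/dθ = -32.3740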